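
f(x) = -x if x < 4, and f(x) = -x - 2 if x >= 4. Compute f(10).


10 satisfies x >= 4
f(10) = -12

-12


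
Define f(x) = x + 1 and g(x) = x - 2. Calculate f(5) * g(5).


f(5) = 6
g(5) = 3
Product = 18

18


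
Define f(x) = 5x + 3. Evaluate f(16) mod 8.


f(16) = 83
83 mod 8 = 3

3


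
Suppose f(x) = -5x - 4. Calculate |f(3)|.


f(3) = -19
|-19| = 19

19


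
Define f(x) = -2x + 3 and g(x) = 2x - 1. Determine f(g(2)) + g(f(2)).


-6


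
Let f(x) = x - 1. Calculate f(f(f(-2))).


-5


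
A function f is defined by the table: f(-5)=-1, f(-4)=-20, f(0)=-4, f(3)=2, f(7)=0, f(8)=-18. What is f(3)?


2


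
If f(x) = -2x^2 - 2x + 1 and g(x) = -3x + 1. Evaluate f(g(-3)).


g(-3) = 10
f(10) = (-2)*(10)^2 - 2*(10) + 1 = -219

-219


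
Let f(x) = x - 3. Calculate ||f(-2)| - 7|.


f(-2) = -5
|-5| = 5
|5 - 7| = 2

2


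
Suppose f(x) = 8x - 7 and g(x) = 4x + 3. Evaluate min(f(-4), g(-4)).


f(-4) = -39
g(-4) = -13
min = -39

-39


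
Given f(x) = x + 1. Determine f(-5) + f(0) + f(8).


f(-5) = -4
f(0) = 1
f(8) = 9
Sum = 6

6


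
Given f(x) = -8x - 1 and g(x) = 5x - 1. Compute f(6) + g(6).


f(6) = -49
g(6) = 29
Sum = -20

-20


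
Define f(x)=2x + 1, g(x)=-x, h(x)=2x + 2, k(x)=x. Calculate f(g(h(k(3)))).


k(3) = 3
h(3) = 8
g(8) = -8
f(-8) = -15

-15


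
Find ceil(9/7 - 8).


9/7 = 1.2857
1.2857 - 8 = -6.7143
ceil(-6.7143) = -6

-6


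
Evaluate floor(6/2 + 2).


5


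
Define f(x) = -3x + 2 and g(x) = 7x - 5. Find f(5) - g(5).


f(5) = -13
g(5) = 30
Difference = -43

-43


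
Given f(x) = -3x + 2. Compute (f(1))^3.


f(1) = -1
(-1)^3 = -1

-1


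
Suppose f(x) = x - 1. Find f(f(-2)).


f(-2) = -3
f(-3) = -4

-4


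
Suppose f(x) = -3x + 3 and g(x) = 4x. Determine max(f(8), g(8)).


f(8) = -21
g(8) = 32
max = 32

32


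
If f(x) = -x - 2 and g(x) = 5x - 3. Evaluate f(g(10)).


g(10) = 47
f(47) = -49

-49


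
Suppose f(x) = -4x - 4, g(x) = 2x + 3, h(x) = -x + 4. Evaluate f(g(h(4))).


h(4) = 0
g(0) = 3
f(3) = -16

-16


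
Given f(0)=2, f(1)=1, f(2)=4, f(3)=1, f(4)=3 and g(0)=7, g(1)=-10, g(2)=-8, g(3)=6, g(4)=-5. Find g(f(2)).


f(2) = 4
g(4) = -5

-5


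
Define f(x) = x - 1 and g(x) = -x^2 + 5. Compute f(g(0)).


g(0) = 5
f(5) = 4

4


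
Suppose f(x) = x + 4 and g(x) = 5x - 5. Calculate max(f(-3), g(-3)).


f(-3) = 1
g(-3) = -20
max = 1

1


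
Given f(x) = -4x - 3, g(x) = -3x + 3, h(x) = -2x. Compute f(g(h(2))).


h(2) = -4
g(-4) = 15
f(15) = -63

-63


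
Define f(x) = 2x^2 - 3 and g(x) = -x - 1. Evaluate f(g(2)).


g(2) = -3
f(-3) = 2*(-3)^2 - 3 = 15

15


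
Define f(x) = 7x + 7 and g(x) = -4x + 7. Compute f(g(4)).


g(4) = -9
f(-9) = -56

-56


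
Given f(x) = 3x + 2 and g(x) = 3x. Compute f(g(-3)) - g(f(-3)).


f(g(-3)) = -25
g(f(-3)) = -21
Difference = -4

-4


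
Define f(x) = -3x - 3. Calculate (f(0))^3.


f(0) = -3
(-3)^3 = -27

-27


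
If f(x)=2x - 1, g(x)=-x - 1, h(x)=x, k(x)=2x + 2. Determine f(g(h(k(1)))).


k(1) = 4
h(4) = 4
g(4) = -5
f(-5) = -11

-11


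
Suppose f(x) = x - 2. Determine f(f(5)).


f(5) = 3
f(3) = 1

1


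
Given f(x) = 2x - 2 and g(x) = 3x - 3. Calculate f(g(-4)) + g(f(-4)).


f(g(-4)) = -32
g(f(-4)) = -33
Sum = -65

-65


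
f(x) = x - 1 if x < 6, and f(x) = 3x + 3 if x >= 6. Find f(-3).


-3 satisfies x < 6
f(-3) = -4

-4


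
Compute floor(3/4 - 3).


3/4 = 0.75
0.75 - 3 = -2.25
floor(-2.25) = -3

-3


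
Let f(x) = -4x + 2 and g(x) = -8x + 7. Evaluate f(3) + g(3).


f(3) = -10
g(3) = -17
Sum = -27

-27


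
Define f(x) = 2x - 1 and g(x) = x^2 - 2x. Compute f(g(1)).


-3


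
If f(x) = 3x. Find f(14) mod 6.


0


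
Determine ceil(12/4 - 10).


12/4 = 3
3 - 10 = -7
ceil(-7) = -7

-7


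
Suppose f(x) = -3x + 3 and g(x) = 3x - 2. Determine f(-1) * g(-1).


f(-1) = 6
g(-1) = -5
Product = -30

-30


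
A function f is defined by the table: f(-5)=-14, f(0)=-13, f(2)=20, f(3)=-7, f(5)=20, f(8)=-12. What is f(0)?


Reading from the table at x = 0

-13


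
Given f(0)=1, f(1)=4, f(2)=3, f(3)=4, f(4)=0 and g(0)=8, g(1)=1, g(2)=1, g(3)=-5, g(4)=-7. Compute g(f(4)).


f(4) = 0
g(0) = 8

8


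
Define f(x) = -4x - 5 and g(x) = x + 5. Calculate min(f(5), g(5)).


f(5) = -25
g(5) = 10
min = -25

-25


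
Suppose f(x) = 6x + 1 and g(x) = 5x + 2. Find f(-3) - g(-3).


f(-3) = -17
g(-3) = -13
Difference = -4

-4


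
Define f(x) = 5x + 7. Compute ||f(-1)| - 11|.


f(-1) = 2
|2| = 2
|2 - 11| = 9

9


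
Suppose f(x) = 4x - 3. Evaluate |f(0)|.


f(0) = -3
|-3| = 3

3


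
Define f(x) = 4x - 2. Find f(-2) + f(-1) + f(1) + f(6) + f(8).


f(-2) = -10
f(-1) = -6
f(1) = 2
f(6) = 22
f(8) = 30
Sum = 38

38


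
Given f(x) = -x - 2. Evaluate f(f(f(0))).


-2


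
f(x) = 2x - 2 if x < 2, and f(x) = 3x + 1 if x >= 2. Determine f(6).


6 satisfies x >= 2
f(6) = 19

19


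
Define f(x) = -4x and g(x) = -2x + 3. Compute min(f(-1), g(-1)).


f(-1) = 4
g(-1) = 5
min = 4

4


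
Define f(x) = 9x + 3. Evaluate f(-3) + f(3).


6


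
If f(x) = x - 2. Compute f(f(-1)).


f(-1) = -3
f(-3) = -5

-5


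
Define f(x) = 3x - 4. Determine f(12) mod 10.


f(12) = 32
32 mod 10 = 2

2


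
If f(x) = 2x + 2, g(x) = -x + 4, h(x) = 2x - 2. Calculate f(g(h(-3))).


h(-3) = -8
g(-8) = 12
f(12) = 26

26


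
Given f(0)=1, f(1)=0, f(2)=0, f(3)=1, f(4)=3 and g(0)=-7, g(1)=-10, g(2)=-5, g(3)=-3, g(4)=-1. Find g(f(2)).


f(2) = 0
g(0) = -7

-7


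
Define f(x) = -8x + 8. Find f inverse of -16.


Solve -8x + 8 = -16
x = (-16 - 8) / (-8) = 3

3


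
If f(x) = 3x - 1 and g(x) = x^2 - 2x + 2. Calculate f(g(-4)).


g(-4) = 26
f(26) = 77

77


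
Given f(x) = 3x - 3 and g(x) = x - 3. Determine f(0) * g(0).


f(0) = -3
g(0) = -3
Product = 9

9


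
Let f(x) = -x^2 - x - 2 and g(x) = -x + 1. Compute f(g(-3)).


g(-3) = 4
f(4) = (-1)*(4)^2 - 1*(4) - 2 = -22

-22


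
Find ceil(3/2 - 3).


3/2 = 1.5
1.5 - 3 = -1.5
ceil(-1.5) = -1

-1


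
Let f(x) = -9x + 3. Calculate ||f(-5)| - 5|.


f(-5) = 48
|48| = 48
|48 - 5| = 43

43


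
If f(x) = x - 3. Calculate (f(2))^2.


f(2) = -1
(-1)^2 = 1

1


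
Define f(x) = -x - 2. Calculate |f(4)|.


f(4) = -6
|-6| = 6

6


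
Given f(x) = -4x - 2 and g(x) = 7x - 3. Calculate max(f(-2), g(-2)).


f(-2) = 6
g(-2) = -17
max = 6

6


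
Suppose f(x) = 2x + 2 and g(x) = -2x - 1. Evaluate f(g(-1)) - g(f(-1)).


5


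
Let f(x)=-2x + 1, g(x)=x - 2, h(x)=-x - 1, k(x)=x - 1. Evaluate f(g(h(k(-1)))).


k(-1) = -2
h(-2) = 1
g(1) = -1
f(-1) = 3

3


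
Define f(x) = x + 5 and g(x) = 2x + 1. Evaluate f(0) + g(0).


f(0) = 5
g(0) = 1
Sum = 6

6


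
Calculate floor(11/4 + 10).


11/4 = 2.75
2.75 + 10 = 12.75
floor(12.75) = 12

12


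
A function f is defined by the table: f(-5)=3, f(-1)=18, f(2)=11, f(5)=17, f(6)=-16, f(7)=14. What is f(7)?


Reading from the table at x = 7

14


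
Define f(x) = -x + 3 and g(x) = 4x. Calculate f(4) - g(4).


f(4) = -1
g(4) = 16
Difference = -17

-17


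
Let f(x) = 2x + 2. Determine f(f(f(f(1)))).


46


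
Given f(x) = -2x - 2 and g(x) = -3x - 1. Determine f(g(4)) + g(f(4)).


f(g(4)) = 24
g(f(4)) = 29
Sum = 53

53


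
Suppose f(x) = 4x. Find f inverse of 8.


Solve 4x = 8
x = (8) / 4 = 2

2


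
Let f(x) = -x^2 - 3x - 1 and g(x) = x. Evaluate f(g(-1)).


g(-1) = -1
f(-1) = (-1)*(-1)^2 - 3*(-1) - 1 = 1

1


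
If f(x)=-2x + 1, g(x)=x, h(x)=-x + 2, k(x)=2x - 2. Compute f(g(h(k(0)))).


k(0) = -2
h(-2) = 4
g(4) = 4
f(4) = -7

-7


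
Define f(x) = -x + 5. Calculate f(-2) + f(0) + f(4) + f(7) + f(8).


f(-2) = 7
f(0) = 5
f(4) = 1
f(7) = -2
f(8) = -3
Sum = 8

8


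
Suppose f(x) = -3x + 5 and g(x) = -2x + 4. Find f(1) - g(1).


f(1) = 2
g(1) = 2
Difference = 0

0


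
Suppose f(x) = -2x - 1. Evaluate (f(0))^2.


f(0) = -1
(-1)^2 = 1

1


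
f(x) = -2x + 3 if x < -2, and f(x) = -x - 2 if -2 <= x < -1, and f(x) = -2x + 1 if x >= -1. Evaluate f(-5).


-5 satisfies x < -2
f(-5) = 13

13


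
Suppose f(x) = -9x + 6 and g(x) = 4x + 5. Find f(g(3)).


-147


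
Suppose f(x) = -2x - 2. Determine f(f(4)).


18


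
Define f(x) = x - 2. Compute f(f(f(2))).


f(2) = 0
f(0) = -2
f(-2) = -4

-4


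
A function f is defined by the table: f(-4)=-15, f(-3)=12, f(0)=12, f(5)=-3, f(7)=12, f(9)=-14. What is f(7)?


Reading from the table at x = 7

12


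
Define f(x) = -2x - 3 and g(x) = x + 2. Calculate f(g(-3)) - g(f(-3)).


f(g(-3)) = -1
g(f(-3)) = 5
Difference = -6

-6


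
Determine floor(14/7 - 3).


-1


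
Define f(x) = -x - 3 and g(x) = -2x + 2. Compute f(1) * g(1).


f(1) = -4
g(1) = 0
Product = 0

0


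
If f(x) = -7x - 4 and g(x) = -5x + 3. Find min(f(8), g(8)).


f(8) = -60
g(8) = -37
min = -60

-60


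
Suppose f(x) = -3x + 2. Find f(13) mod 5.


f(13) = -37
-37 mod 5 = 3

3


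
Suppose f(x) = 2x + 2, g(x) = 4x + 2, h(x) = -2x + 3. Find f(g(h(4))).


h(4) = -5
g(-5) = -18
f(-18) = -34

-34


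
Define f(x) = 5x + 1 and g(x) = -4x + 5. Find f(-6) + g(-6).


f(-6) = -29
g(-6) = 29
Sum = 0

0


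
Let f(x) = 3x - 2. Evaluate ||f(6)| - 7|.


f(6) = 16
|16| = 16
|16 - 7| = 9

9


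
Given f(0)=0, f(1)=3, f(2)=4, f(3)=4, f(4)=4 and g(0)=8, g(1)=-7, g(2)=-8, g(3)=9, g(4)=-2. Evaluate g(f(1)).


f(1) = 3
g(3) = 9

9


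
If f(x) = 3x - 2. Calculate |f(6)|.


f(6) = 16
|16| = 16

16


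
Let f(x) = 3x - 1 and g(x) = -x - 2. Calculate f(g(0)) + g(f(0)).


f(g(0)) = -7
g(f(0)) = -1
Sum = -8

-8


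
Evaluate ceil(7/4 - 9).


-7


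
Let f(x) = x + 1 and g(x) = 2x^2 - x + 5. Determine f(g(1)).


g(1) = 6
f(6) = 7

7


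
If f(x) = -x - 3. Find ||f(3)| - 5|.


1


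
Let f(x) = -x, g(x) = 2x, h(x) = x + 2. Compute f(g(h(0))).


h(0) = 2
g(2) = 4
f(4) = -4

-4


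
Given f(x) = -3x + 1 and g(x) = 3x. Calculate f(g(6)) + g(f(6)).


f(g(6)) = -53
g(f(6)) = -51
Sum = -104

-104


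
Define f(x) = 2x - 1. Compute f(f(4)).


13


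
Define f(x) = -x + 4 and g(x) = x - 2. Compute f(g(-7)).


g(-7) = -9
f(-9) = 13

13


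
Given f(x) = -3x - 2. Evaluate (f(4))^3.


-2744


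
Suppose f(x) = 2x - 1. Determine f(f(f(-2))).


f(-2) = -5
f(-5) = -11
f(-11) = -23

-23


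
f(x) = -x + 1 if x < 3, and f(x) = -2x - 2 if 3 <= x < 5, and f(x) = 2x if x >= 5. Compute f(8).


16


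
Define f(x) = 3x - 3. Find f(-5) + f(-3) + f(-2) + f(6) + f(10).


f(-5) = -18
f(-3) = -12
f(-2) = -9
f(6) = 15
f(10) = 27
Sum = 3

3


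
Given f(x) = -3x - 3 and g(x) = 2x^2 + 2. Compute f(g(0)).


g(0) = 2
f(2) = -9

-9


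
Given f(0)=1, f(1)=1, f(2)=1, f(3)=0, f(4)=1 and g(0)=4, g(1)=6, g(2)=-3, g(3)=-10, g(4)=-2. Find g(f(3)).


4


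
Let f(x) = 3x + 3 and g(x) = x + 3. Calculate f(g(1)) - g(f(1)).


f(g(1)) = 15
g(f(1)) = 9
Difference = 6

6


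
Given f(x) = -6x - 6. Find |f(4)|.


30


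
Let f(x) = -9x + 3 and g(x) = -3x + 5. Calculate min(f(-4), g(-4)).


f(-4) = 39
g(-4) = 17
min = 17

17


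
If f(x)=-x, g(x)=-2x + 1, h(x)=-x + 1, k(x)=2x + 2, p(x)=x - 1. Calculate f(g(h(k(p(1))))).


p(1) = 0
k(0) = 2
h(2) = -1
g(-1) = 3
f(3) = -3

-3


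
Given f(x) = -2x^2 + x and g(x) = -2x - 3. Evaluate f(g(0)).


-21


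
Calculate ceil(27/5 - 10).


-4


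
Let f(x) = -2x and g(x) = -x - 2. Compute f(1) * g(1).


f(1) = -2
g(1) = -3
Product = 6

6


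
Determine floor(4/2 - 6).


4/2 = 2
2 - 6 = -4
floor(-4) = -4

-4


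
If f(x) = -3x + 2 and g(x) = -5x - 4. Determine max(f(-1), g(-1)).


5


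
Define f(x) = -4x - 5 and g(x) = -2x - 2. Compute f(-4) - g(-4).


f(-4) = 11
g(-4) = 6
Difference = 5

5


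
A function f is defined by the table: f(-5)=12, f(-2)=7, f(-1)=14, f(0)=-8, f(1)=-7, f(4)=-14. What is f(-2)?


Reading from the table at x = -2

7


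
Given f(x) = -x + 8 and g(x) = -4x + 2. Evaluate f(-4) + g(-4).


f(-4) = 12
g(-4) = 18
Sum = 30

30


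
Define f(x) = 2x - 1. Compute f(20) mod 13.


f(20) = 39
39 mod 13 = 0

0


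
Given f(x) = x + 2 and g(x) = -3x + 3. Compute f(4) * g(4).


f(4) = 6
g(4) = -9
Product = -54

-54


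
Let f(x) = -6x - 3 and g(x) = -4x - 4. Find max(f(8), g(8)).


f(8) = -51
g(8) = -36
max = -36

-36


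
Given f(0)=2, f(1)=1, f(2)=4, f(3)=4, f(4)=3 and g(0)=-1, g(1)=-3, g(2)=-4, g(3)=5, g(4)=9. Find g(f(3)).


f(3) = 4
g(4) = 9

9


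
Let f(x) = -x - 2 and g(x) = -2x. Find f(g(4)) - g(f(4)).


f(g(4)) = 6
g(f(4)) = 12
Difference = -6

-6


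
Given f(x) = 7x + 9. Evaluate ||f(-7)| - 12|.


f(-7) = -40
|-40| = 40
|40 - 12| = 28

28


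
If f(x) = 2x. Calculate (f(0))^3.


f(0) = 0
(0)^3 = 0

0


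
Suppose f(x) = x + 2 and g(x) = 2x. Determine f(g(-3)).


g(-3) = -6
f(-6) = -4

-4


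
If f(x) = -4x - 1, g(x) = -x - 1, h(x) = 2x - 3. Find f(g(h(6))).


h(6) = 9
g(9) = -10
f(-10) = 39

39


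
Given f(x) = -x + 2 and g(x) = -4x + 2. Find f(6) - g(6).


f(6) = -4
g(6) = -22
Difference = 18

18


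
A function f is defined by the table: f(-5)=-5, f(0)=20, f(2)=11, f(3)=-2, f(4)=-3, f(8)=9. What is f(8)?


Reading from the table at x = 8

9


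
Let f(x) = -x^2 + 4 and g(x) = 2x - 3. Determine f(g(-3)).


g(-3) = -9
f(-9) = (-1)*(-9)^2 + 4 = -77

-77


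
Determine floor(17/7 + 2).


4


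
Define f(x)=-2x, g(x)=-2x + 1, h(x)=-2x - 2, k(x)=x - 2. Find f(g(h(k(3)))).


k(3) = 1
h(1) = -4
g(-4) = 9
f(9) = -18

-18


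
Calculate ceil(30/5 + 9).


30/5 = 6
6 + 9 = 15
ceil(15) = 15

15


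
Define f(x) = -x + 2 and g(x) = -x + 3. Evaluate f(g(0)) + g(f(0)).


f(g(0)) = -1
g(f(0)) = 1
Sum = 0

0


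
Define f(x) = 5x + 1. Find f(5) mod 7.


5


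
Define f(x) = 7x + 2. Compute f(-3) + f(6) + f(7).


f(-3) = -19
f(6) = 44
f(7) = 51
Sum = 76

76


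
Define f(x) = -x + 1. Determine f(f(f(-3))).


f(-3) = 4
f(4) = -3
f(-3) = 4

4


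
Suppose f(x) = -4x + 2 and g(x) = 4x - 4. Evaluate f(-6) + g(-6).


f(-6) = 26
g(-6) = -28
Sum = -2

-2


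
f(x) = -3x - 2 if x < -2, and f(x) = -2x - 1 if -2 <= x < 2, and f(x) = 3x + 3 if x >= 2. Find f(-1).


1


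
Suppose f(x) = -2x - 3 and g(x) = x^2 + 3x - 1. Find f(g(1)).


g(1) = 3
f(3) = -9

-9


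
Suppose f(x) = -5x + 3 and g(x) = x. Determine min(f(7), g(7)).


-32


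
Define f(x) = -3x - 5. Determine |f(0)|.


f(0) = -5
|-5| = 5

5


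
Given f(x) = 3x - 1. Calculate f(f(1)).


f(1) = 2
f(2) = 5

5


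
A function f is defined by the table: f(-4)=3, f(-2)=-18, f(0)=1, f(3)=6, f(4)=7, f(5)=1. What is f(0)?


Reading from the table at x = 0

1


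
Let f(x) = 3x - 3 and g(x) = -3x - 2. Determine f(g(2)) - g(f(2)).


f(g(2)) = -27
g(f(2)) = -11
Difference = -16

-16


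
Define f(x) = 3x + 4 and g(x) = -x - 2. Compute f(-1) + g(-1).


f(-1) = 1
g(-1) = -1
Sum = 0

0


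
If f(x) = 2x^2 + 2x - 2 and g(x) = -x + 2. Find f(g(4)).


g(4) = -2
f(-2) = 2*(-2)^2 + 2*(-2) - 2 = 2

2


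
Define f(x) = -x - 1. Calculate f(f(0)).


f(0) = -1
f(-1) = 0

0


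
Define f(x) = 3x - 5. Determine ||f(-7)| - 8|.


f(-7) = -26
|-26| = 26
|26 - 8| = 18

18


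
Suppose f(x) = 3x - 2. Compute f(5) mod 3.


f(5) = 13
13 mod 3 = 1

1


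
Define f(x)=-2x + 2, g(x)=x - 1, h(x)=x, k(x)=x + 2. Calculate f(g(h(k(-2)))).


k(-2) = 0
h(0) = 0
g(0) = -1
f(-1) = 4

4


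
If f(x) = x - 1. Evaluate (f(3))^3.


8


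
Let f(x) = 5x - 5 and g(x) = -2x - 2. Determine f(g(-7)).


g(-7) = 12
f(12) = 55

55


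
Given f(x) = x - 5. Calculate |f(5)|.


f(5) = 0
|0| = 0

0


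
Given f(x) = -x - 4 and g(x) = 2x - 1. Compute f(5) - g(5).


f(5) = -9
g(5) = 9
Difference = -18

-18


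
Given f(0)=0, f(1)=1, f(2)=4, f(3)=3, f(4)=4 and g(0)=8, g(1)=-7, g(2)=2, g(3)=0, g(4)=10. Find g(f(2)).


10


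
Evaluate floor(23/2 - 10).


23/2 = 11.5
11.5 - 10 = 1.5
floor(1.5) = 1

1


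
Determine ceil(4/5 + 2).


4/5 = 0.8
0.8 + 2 = 2.8
ceil(2.8) = 3

3


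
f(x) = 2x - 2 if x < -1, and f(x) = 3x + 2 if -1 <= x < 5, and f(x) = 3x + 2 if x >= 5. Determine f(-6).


-14


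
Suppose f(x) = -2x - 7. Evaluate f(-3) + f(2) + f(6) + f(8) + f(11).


-83


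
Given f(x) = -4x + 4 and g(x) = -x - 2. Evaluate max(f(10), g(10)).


f(10) = -36
g(10) = -12
max = -12

-12


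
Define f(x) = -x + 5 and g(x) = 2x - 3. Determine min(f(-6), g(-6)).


f(-6) = 11
g(-6) = -15
min = -15

-15


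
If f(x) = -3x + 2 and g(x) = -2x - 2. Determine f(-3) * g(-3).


44


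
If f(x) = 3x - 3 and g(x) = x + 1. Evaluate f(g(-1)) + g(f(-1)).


f(g(-1)) = -3
g(f(-1)) = -5
Sum = -8

-8


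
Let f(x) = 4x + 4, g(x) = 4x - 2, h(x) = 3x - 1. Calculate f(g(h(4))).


h(4) = 11
g(11) = 42
f(42) = 172

172


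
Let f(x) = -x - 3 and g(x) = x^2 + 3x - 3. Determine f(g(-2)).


2


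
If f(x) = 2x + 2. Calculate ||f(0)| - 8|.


f(0) = 2
|2| = 2
|2 - 8| = 6

6


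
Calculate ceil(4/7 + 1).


4/7 = 0.5714
0.5714 + 1 = 1.5714
ceil(1.5714) = 2

2


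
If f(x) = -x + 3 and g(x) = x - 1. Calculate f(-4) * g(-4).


f(-4) = 7
g(-4) = -5
Product = -35

-35


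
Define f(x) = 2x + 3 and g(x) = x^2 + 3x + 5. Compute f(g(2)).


g(2) = 15
f(15) = 33

33


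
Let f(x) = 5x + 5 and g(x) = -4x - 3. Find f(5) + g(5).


7


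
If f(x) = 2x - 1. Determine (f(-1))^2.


f(-1) = -3
(-3)^2 = 9

9


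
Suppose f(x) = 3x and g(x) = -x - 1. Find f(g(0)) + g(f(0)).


f(g(0)) = -3
g(f(0)) = -1
Sum = -4

-4


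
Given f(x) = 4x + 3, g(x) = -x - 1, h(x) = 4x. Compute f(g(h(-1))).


h(-1) = -4
g(-4) = 3
f(3) = 15

15


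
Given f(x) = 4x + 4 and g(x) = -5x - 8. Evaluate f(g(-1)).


g(-1) = -3
f(-3) = -8

-8


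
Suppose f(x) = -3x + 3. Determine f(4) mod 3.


f(4) = -9
-9 mod 3 = 0

0


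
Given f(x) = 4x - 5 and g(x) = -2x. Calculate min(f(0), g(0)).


f(0) = -5
g(0) = 0
min = -5

-5


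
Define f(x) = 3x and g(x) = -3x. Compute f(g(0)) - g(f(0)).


f(g(0)) = 0
g(f(0)) = 0
Difference = 0

0


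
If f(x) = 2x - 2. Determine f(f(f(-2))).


f(-2) = -6
f(-6) = -14
f(-14) = -30

-30


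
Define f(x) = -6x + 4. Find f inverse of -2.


Solve -6x + 4 = -2
x = (-2 - 4) / (-6) = 1

1


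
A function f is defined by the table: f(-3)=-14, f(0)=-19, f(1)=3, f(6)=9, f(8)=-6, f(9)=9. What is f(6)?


Reading from the table at x = 6

9


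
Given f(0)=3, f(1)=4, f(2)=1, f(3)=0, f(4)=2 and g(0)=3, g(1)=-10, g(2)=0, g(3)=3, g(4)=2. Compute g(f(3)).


f(3) = 0
g(0) = 3

3


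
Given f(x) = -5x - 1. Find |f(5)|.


f(5) = -26
|-26| = 26

26


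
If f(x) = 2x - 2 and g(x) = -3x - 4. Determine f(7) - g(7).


37


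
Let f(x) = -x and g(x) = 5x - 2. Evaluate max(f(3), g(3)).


f(3) = -3
g(3) = 13
max = 13

13


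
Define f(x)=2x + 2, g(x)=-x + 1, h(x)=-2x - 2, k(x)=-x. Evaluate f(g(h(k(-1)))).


k(-1) = 1
h(1) = -4
g(-4) = 5
f(5) = 12

12


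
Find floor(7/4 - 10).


7/4 = 1.75
1.75 - 10 = -8.25
floor(-8.25) = -9

-9


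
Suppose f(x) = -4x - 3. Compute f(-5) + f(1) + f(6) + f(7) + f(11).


-95


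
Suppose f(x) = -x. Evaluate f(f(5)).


f(5) = -5
f(-5) = 5

5


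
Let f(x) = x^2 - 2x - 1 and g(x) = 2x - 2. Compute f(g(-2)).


47


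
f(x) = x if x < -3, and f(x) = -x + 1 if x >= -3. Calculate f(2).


-1


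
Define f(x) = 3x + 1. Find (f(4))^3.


f(4) = 13
(13)^3 = 2197

2197


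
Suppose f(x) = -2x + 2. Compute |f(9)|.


f(9) = -16
|-16| = 16

16


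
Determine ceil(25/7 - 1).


25/7 = 3.5714
3.5714 - 1 = 2.5714
ceil(2.5714) = 3

3


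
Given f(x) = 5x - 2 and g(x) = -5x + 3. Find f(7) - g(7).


f(7) = 33
g(7) = -32
Difference = 65

65


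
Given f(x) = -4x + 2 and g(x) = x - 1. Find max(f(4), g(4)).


f(4) = -14
g(4) = 3
max = 3

3


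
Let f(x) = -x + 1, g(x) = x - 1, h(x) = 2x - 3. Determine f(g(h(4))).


h(4) = 5
g(5) = 4
f(4) = -3

-3


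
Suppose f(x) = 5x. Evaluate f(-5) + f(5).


f(-5) = -25
f(5) = 25
Sum = 0

0


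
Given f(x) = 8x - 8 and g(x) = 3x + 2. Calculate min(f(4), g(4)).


f(4) = 24
g(4) = 14
min = 14

14


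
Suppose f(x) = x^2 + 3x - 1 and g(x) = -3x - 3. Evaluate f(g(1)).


17


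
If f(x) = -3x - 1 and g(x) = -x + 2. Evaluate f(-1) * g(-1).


f(-1) = 2
g(-1) = 3
Product = 6

6


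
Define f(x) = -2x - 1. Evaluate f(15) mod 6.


f(15) = -31
-31 mod 6 = 5

5


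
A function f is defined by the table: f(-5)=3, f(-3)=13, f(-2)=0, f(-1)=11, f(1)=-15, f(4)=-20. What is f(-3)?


Reading from the table at x = -3

13


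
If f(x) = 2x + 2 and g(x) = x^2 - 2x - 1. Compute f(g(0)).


g(0) = -1
f(-1) = 0

0


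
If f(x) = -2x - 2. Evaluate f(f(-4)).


f(-4) = 6
f(6) = -14

-14


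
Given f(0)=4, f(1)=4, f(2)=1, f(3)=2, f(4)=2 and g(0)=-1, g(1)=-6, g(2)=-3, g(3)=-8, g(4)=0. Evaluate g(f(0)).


f(0) = 4
g(4) = 0

0


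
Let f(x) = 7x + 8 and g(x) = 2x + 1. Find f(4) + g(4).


45


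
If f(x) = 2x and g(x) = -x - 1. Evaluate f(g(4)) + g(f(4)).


-19


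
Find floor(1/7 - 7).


-7


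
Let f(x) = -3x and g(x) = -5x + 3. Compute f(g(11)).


g(11) = -52
f(-52) = 156

156


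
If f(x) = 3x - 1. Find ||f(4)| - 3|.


f(4) = 11
|11| = 11
|11 - 3| = 8

8


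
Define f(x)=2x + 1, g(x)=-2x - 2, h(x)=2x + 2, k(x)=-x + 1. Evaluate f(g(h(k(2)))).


k(2) = -1
h(-1) = 0
g(0) = -2
f(-2) = -3

-3


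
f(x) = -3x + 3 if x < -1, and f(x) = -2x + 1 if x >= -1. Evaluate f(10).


10 satisfies x >= -1
f(10) = -19

-19


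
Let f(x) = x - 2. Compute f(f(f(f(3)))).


f(3) = 1
f(1) = -1
f(-1) = -3
f(-3) = -5

-5


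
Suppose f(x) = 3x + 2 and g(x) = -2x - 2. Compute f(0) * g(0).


f(0) = 2
g(0) = -2
Product = -4

-4


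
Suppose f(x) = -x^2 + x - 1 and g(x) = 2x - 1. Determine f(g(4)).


g(4) = 7
f(7) = (-1)*(7)^2 + 1*(7) - 1 = -43

-43


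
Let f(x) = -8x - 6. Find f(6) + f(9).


-132


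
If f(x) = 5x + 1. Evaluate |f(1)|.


6


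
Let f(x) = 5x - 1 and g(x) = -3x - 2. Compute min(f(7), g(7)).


f(7) = 34
g(7) = -23
min = -23

-23


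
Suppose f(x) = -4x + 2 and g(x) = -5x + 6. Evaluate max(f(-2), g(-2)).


f(-2) = 10
g(-2) = 16
max = 16

16


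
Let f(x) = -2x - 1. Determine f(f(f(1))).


-11


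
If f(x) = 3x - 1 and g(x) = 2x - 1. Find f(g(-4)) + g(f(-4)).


f(g(-4)) = -28
g(f(-4)) = -27
Sum = -55

-55


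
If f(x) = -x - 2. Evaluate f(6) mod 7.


f(6) = -8
-8 mod 7 = 6

6


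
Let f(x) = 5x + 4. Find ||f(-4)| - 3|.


13


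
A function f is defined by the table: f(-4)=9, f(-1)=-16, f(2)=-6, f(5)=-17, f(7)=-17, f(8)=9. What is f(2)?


Reading from the table at x = 2

-6


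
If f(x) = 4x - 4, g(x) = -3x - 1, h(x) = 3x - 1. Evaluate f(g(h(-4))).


h(-4) = -13
g(-13) = 38
f(38) = 148

148


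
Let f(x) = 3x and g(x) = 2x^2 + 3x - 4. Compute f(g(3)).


g(3) = 23
f(23) = 69

69


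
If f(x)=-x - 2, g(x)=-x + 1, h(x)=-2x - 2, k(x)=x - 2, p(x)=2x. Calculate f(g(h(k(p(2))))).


-9


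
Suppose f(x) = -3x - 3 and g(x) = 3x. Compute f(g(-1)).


g(-1) = -3
f(-3) = 6

6


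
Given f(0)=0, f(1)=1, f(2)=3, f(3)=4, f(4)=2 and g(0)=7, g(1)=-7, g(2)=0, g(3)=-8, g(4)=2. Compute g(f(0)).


f(0) = 0
g(0) = 7

7


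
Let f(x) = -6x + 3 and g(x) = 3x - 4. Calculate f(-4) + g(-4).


f(-4) = 27
g(-4) = -16
Sum = 11

11


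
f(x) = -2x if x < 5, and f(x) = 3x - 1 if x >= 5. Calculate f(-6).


-6 satisfies x < 5
f(-6) = 12

12


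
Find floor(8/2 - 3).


1


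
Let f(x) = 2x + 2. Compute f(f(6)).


f(6) = 14
f(14) = 30

30


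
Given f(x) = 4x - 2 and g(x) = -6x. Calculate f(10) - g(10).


f(10) = 38
g(10) = -60
Difference = 98

98


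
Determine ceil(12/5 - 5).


12/5 = 2.4
2.4 - 5 = -2.6
ceil(-2.6) = -2

-2


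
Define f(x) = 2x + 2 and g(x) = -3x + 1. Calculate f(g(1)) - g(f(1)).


f(g(1)) = -2
g(f(1)) = -11
Difference = 9

9


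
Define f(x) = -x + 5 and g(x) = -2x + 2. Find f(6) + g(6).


f(6) = -1
g(6) = -10
Sum = -11

-11


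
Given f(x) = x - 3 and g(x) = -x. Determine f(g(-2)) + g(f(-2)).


f(g(-2)) = -1
g(f(-2)) = 5
Sum = 4

4


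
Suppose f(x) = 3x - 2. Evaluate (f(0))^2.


f(0) = -2
(-2)^2 = 4

4


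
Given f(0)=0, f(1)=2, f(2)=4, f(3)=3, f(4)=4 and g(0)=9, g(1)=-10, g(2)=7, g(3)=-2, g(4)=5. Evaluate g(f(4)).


f(4) = 4
g(4) = 5

5


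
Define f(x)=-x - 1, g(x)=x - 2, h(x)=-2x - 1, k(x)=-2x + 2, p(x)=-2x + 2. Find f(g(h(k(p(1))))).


6


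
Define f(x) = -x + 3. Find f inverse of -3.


Solve -x + 3 = -3
x = (-3 - 3) / (-1) = 6

6


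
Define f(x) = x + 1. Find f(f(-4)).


f(-4) = -3
f(-3) = -2

-2


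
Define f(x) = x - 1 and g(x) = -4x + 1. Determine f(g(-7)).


g(-7) = 29
f(29) = 28

28


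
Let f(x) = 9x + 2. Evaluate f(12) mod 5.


0


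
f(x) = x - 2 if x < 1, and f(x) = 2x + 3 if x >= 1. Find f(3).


3 satisfies x >= 1
f(3) = 9

9


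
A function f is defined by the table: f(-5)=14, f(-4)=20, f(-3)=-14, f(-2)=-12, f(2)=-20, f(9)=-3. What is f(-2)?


Reading from the table at x = -2

-12


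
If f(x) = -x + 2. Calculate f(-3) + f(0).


f(-3) = 5
f(0) = 2
Sum = 7

7


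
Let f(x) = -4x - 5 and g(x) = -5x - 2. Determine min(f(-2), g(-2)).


f(-2) = 3
g(-2) = 8
min = 3

3


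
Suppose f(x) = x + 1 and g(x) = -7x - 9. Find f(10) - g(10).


f(10) = 11
g(10) = -79
Difference = 90

90


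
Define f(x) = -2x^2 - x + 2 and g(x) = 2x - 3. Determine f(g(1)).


g(1) = -1
f(-1) = (-2)*(-1)^2 - 1*(-1) + 2 = 1

1


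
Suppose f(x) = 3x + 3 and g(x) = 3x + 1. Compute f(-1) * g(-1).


f(-1) = 0
g(-1) = -2
Product = 0

0


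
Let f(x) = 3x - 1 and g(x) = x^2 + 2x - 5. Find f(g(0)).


g(0) = -5
f(-5) = -16

-16


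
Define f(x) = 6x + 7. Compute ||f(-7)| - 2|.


f(-7) = -35
|-35| = 35
|35 - 2| = 33

33


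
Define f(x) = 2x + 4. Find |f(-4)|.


f(-4) = -4
|-4| = 4

4


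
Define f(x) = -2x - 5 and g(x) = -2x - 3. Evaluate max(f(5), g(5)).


f(5) = -15
g(5) = -13
max = -13

-13


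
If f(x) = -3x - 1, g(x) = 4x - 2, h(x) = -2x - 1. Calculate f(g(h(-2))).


h(-2) = 3
g(3) = 10
f(10) = -31

-31


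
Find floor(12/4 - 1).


12/4 = 3
3 - 1 = 2
floor(2) = 2

2


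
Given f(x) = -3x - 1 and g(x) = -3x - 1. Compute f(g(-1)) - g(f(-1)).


f(g(-1)) = -7
g(f(-1)) = -7
Difference = 0

0


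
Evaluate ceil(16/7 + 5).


16/7 = 2.2857
2.2857 + 5 = 7.2857
ceil(7.2857) = 8

8


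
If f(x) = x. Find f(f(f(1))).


f(1) = 1
f(1) = 1
f(1) = 1

1


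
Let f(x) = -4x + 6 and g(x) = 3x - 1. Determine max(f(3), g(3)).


f(3) = -6
g(3) = 8
max = 8

8


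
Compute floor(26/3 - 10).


26/3 = 8.6667
8.6667 - 10 = -1.3333
floor(-1.3333) = -2

-2


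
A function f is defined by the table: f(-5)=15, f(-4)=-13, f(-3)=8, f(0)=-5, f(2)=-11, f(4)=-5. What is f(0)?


Reading from the table at x = 0

-5


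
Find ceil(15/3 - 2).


15/3 = 5
5 - 2 = 3
ceil(3) = 3

3


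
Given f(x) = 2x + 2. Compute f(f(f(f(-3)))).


-18


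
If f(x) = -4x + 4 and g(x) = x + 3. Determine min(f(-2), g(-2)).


f(-2) = 12
g(-2) = 1
min = 1

1


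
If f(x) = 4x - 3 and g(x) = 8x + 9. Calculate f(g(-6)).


g(-6) = -39
f(-39) = -159

-159


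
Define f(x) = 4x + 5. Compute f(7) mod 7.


5


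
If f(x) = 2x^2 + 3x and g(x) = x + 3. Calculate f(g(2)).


g(2) = 5
f(5) = 2*(5)^2 + 3*(5) = 65

65


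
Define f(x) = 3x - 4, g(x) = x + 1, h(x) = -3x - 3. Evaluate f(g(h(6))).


h(6) = -21
g(-21) = -20
f(-20) = -64

-64


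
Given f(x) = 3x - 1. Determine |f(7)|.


f(7) = 20
|20| = 20

20


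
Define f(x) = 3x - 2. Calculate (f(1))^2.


f(1) = 1
(1)^2 = 1

1


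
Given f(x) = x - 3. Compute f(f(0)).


f(0) = -3
f(-3) = -6

-6


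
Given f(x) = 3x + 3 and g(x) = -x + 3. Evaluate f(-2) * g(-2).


f(-2) = -3
g(-2) = 5
Product = -15

-15


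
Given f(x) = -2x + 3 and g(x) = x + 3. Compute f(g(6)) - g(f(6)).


f(g(6)) = -15
g(f(6)) = -6
Difference = -9

-9


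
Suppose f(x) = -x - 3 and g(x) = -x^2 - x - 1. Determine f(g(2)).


g(2) = -7
f(-7) = 4

4


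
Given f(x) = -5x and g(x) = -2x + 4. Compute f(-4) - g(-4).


8


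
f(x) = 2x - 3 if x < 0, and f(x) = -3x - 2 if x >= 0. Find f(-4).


-11


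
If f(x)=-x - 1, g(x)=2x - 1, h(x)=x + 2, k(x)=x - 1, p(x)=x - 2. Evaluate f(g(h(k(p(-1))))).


p(-1) = -3
k(-3) = -4
h(-4) = -2
g(-2) = -5
f(-5) = 4

4


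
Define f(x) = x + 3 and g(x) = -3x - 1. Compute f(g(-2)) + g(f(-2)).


f(g(-2)) = 8
g(f(-2)) = -4
Sum = 4

4


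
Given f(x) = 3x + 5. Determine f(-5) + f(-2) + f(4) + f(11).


44


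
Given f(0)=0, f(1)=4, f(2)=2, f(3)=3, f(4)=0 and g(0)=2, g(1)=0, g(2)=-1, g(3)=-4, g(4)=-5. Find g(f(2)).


f(2) = 2
g(2) = -1

-1


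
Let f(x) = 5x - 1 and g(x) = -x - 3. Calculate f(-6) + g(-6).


-28


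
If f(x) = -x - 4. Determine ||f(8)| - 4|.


f(8) = -12
|-12| = 12
|12 - 4| = 8

8


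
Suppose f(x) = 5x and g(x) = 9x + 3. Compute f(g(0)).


15


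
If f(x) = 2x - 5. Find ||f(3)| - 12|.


f(3) = 1
|1| = 1
|1 - 12| = 11

11


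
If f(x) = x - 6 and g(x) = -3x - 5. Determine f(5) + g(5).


f(5) = -1
g(5) = -20
Sum = -21

-21


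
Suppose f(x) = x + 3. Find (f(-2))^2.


1


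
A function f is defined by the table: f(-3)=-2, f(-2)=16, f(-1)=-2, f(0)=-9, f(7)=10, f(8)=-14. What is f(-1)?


-2


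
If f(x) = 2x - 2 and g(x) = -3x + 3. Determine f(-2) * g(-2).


-54


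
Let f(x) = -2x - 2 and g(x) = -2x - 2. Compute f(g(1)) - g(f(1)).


0


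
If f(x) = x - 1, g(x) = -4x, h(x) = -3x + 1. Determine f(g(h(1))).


7


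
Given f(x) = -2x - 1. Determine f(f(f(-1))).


f(-1) = 1
f(1) = -3
f(-3) = 5

5


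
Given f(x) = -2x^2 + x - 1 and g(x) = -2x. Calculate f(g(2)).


g(2) = -4
f(-4) = (-2)*(-4)^2 + 1*(-4) - 1 = -37

-37


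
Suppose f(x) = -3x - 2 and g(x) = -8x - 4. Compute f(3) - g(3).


f(3) = -11
g(3) = -28
Difference = 17

17


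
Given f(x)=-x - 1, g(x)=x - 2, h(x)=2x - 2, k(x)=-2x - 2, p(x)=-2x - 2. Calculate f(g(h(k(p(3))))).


p(3) = -8
k(-8) = 14
h(14) = 26
g(26) = 24
f(24) = -25

-25


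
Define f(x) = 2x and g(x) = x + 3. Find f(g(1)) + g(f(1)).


13


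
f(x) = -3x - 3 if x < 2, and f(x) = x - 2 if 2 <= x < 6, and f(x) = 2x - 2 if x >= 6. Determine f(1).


1 satisfies x < 2
f(1) = -6

-6


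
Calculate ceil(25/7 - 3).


25/7 = 3.5714
3.5714 - 3 = 0.5714
ceil(0.5714) = 1

1


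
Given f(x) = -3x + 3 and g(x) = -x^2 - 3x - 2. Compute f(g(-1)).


g(-1) = 0
f(0) = 3

3


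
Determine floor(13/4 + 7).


13/4 = 3.25
3.25 + 7 = 10.25
floor(10.25) = 10

10


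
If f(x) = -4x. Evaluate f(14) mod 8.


0


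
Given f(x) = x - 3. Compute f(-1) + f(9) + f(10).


f(-1) = -4
f(9) = 6
f(10) = 7
Sum = 9

9


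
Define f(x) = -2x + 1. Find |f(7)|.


f(7) = -13
|-13| = 13

13


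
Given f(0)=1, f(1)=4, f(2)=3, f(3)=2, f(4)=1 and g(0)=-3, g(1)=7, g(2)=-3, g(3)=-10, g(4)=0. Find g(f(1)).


0


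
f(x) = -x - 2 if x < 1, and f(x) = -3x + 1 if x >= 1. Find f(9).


9 satisfies x >= 1
f(9) = -26

-26


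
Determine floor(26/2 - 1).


26/2 = 13
13 - 1 = 12
floor(12) = 12

12


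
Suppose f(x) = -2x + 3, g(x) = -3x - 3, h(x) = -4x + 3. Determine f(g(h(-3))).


99


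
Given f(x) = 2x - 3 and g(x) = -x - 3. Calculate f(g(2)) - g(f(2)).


f(g(2)) = -13
g(f(2)) = -4
Difference = -9

-9


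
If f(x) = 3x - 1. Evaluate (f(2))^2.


25


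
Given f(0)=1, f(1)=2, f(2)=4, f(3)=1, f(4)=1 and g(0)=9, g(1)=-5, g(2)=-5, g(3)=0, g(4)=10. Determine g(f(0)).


f(0) = 1
g(1) = -5

-5


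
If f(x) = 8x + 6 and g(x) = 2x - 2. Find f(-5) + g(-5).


f(-5) = -34
g(-5) = -12
Sum = -46

-46


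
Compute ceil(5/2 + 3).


5/2 = 2.5
2.5 + 3 = 5.5
ceil(5.5) = 6

6


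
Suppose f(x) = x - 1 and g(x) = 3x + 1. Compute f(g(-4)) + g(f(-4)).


f(g(-4)) = -12
g(f(-4)) = -14
Sum = -26

-26


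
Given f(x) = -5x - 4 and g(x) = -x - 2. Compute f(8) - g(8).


-34


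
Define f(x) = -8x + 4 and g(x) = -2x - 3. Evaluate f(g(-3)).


g(-3) = 3
f(3) = -20

-20


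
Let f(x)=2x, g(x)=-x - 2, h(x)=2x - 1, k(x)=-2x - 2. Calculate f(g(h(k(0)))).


k(0) = -2
h(-2) = -5
g(-5) = 3
f(3) = 6

6


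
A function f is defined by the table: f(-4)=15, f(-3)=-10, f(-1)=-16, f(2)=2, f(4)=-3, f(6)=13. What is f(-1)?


Reading from the table at x = -1

-16


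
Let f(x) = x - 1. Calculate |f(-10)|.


f(-10) = -11
|-11| = 11

11


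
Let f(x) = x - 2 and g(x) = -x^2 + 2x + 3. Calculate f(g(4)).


g(4) = -5
f(-5) = -7

-7


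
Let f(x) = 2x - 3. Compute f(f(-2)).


f(-2) = -7
f(-7) = -17

-17


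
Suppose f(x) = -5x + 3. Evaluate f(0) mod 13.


f(0) = 3
3 mod 13 = 3

3


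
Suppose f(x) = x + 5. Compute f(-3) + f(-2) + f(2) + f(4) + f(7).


f(-3) = 2
f(-2) = 3
f(2) = 7
f(4) = 9
f(7) = 12
Sum = 33

33


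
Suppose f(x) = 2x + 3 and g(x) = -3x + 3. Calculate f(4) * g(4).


f(4) = 11
g(4) = -9
Product = -99

-99


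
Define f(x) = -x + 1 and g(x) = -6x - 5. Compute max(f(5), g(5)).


f(5) = -4
g(5) = -35
max = -4

-4


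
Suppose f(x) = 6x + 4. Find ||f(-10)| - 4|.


f(-10) = -56
|-56| = 56
|56 - 4| = 52

52


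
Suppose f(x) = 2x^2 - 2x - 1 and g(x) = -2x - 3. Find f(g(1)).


g(1) = -5
f(-5) = 2*(-5)^2 - 2*(-5) - 1 = 59

59


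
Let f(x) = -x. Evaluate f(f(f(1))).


-1


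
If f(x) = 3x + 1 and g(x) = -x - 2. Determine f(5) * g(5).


f(5) = 16
g(5) = -7
Product = -112

-112


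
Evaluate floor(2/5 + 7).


2/5 = 0.4
0.4 + 7 = 7.4
floor(7.4) = 7

7


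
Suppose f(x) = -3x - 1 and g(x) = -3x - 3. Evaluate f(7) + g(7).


f(7) = -22
g(7) = -24
Sum = -46

-46


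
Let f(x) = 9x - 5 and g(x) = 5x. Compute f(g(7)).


g(7) = 35
f(35) = 310

310


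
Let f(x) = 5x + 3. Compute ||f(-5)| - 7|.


f(-5) = -22
|-22| = 22
|22 - 7| = 15

15


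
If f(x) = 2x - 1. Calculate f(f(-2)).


f(-2) = -5
f(-5) = -11

-11


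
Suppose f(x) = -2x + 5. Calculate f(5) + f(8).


-16


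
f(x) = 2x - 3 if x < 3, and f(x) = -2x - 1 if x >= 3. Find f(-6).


-6 satisfies x < 3
f(-6) = -15

-15


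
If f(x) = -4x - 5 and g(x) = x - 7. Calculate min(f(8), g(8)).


f(8) = -37
g(8) = 1
min = -37

-37


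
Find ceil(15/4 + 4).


8


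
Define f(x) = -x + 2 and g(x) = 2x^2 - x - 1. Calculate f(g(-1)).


0


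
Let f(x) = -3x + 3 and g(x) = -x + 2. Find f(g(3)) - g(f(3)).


f(g(3)) = 6
g(f(3)) = 8
Difference = -2

-2


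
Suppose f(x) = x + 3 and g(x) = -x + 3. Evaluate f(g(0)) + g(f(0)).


f(g(0)) = 6
g(f(0)) = 0
Sum = 6

6


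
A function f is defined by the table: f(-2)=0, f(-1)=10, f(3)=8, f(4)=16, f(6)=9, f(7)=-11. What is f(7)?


-11


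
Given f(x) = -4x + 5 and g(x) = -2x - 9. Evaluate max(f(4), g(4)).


-11


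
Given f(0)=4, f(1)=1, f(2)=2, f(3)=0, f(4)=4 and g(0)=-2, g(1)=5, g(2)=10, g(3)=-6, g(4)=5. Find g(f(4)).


f(4) = 4
g(4) = 5

5


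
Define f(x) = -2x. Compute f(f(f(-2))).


f(-2) = 4
f(4) = -8
f(-8) = 16

16


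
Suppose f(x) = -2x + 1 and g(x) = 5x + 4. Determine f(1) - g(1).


f(1) = -1
g(1) = 9
Difference = -10

-10


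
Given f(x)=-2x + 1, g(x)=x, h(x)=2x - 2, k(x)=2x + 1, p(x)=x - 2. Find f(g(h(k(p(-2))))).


p(-2) = -4
k(-4) = -7
h(-7) = -16
g(-16) = -16
f(-16) = 33

33


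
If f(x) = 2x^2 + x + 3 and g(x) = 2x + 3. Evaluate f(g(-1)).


g(-1) = 1
f(1) = 2*(1)^2 + 1*(1) + 3 = 6

6


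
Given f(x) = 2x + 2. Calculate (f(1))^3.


64


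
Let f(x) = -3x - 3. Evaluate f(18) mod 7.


6


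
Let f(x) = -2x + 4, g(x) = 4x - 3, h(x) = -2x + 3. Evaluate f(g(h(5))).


h(5) = -7
g(-7) = -31
f(-31) = 66

66


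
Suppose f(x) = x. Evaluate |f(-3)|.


3


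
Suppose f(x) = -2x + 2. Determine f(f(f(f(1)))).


6


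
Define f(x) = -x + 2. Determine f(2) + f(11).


f(2) = 0
f(11) = -9
Sum = -9

-9


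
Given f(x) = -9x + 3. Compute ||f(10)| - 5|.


f(10) = -87
|-87| = 87
|87 - 5| = 82

82


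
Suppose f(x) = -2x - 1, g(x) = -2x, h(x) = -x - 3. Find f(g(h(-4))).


h(-4) = 1
g(1) = -2
f(-2) = 3

3


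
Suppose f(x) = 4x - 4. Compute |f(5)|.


f(5) = 16
|16| = 16

16


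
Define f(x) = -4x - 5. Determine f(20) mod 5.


f(20) = -85
-85 mod 5 = 0

0


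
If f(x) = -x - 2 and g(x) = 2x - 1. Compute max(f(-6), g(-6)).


f(-6) = 4
g(-6) = -13
max = 4

4


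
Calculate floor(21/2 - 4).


21/2 = 10.5
10.5 - 4 = 6.5
floor(6.5) = 6

6


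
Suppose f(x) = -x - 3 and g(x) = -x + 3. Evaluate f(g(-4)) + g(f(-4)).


f(g(-4)) = -10
g(f(-4)) = 2
Sum = -8

-8


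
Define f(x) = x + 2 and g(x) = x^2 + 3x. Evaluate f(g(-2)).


g(-2) = -2
f(-2) = 0

0


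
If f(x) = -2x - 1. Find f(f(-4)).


f(-4) = 7
f(7) = -15

-15


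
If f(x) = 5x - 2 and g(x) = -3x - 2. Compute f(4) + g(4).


f(4) = 18
g(4) = -14
Sum = 4

4


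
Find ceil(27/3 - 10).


27/3 = 9
9 - 10 = -1
ceil(-1) = -1

-1


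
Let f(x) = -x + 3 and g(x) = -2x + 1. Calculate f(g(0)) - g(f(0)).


7


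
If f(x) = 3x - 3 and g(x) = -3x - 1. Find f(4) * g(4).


-117


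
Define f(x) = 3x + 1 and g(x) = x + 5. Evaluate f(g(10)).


46


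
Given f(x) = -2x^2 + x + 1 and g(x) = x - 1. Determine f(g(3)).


g(3) = 2
f(2) = (-2)*(2)^2 + 1*(2) + 1 = -5

-5


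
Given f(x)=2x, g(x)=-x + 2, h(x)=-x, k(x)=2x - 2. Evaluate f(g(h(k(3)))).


k(3) = 4
h(4) = -4
g(-4) = 6
f(6) = 12

12


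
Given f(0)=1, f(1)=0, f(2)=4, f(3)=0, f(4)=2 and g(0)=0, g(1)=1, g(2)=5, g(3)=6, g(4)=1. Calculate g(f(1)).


f(1) = 0
g(0) = 0

0


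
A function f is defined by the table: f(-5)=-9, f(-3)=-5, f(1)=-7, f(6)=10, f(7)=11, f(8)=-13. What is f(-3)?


Reading from the table at x = -3

-5


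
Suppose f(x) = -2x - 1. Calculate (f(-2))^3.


27


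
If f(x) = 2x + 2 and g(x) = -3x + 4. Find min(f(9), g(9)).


f(9) = 20
g(9) = -23
min = -23

-23


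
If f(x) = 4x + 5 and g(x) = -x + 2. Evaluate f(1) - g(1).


f(1) = 9
g(1) = 1
Difference = 8

8


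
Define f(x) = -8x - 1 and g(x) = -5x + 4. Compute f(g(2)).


g(2) = -6
f(-6) = 47

47


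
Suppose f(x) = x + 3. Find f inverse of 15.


12


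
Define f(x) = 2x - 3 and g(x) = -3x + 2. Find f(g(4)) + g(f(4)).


f(g(4)) = -23
g(f(4)) = -13
Sum = -36

-36


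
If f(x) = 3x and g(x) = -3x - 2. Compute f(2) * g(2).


f(2) = 6
g(2) = -8
Product = -48

-48
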